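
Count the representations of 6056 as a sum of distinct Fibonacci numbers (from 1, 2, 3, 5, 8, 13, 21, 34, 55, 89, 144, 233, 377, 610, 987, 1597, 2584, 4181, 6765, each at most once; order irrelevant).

63

6056 = 4181+1597+233+34+8+3 = 4181+1597+233+34+8+2+1 = 4181+1597+233+21+13+8+3 = 4181+1597+144+89+34+8+3 = 4181+1597+233+34+5+3+2+1 = … (58 more), for 63 in all.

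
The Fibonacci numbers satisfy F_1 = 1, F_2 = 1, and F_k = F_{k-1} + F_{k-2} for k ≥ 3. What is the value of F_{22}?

Iterating the recurrence up to F_{18} = 2584 and F_{17} = 1597:
F_{19} = F_{18} + F_{17} = 2584 + 1597 = 4181
F_{20} = F_{19} + F_{18} = 4181 + 2584 = 6765
F_{21} = F_{20} + F_{19} = 6765 + 4181 = 10946
F_{22} = F_{21} + F_{20} = 10946 + 6765 = 17711

17711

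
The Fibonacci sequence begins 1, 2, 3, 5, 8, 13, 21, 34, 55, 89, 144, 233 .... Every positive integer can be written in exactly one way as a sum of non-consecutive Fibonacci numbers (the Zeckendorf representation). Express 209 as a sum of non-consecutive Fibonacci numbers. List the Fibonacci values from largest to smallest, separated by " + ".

Repeatedly subtract the largest Fibonacci number that fits:
209 − 144 = 65
65 − 55 = 10
10 − 8 = 2
2 − 2 = 0
So 209 = 144 + 55 + 8 + 2, with no two terms consecutive in the sequence.

144 + 55 + 8 + 2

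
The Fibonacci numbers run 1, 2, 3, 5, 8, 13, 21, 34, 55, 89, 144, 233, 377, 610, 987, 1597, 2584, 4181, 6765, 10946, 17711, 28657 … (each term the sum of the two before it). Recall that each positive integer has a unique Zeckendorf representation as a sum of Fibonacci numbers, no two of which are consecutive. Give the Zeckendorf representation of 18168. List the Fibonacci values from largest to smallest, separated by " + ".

17711 + 377 + 55 + 21 + 3 + 1

Greedily peel off the largest Fibonacci term at each step:
subtract 17711 from 18168: 457 remains
subtract 377 from 457: 80 remains
subtract 55 from 80: 25 remains
subtract 21 from 25: 4 remains
subtract 3 from 4: 1 remains
subtract 1 from 1: 0 remains
So 18168 = 17711 + 377 + 55 + 21 + 3 + 1, with no two terms consecutive in the sequence.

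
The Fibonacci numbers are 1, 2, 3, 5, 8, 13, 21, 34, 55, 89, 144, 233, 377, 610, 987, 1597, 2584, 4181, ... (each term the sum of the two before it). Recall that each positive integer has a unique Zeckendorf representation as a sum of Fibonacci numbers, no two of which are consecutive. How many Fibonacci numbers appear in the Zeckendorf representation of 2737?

4

Greedily peel off the largest Fibonacci term at each step:
2584 ≤ 2737 < 4181, so take 2584; remainder 153
144 ≤ 153 < 233, so take 144; remainder 9
8 ≤ 9 < 13, so take 8; remainder 1
1 ≤ 1 < 2, so take 1; remainder 0
2737 = 2584 + 144 + 8 + 1, which has 4 terms.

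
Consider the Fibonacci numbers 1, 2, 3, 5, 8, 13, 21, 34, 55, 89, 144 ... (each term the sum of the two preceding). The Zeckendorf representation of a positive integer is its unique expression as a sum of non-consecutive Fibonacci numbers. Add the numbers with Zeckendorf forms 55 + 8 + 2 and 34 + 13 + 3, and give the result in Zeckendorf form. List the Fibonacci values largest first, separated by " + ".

89 + 21 + 5

The two numbers are 65 and 50, so their sum is 115.
Greedy algorithm:
largest Fibonacci ≤ 115 is 89; 115 − 89 = 26
largest Fibonacci ≤ 26 is 21; 26 − 21 = 5
largest Fibonacci ≤ 5 is 5; 5 − 5 = 0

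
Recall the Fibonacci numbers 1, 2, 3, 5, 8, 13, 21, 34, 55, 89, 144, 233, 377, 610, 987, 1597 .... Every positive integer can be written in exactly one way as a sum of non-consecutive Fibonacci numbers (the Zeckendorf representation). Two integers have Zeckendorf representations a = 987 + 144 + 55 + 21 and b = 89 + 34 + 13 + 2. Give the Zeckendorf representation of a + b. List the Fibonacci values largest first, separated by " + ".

The two numbers are 1207 and 138, so their sum is 1345.
Greedily peel off the largest Fibonacci term at each step:
1345 − 987 = 358
358 − 233 = 125
125 − 89 = 36
36 − 34 = 2
2 − 2 = 0

987 + 233 + 89 + 34 + 2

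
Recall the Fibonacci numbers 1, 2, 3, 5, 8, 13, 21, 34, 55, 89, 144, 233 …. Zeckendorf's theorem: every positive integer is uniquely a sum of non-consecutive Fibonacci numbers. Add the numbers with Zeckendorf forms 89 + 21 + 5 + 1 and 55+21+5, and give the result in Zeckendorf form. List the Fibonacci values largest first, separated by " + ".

The two numbers are 116 and 81, so their sum is 197.
largest Fibonacci ≤ 197 is 144; 197 − 144 = 53
largest Fibonacci ≤ 53 is 34; 53 − 34 = 19
largest Fibonacci ≤ 19 is 13; 19 − 13 = 6
largest Fibonacci ≤ 6 is 5; 6 − 5 = 1
largest Fibonacci ≤ 1 is 1; 1 − 1 = 0

144 + 34 + 13 + 5 + 1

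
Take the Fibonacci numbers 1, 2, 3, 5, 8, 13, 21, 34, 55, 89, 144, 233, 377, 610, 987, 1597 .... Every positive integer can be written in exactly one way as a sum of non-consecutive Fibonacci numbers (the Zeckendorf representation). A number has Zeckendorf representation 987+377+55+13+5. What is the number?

1437

987+377+55+13+5 = 1437.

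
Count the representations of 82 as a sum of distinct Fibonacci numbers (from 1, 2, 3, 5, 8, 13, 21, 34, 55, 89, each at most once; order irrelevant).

6

82 = 55+21+5+1 = 55+21+3+2+1 = 55+13+8+5+1 = … (3 more), for 6 in all.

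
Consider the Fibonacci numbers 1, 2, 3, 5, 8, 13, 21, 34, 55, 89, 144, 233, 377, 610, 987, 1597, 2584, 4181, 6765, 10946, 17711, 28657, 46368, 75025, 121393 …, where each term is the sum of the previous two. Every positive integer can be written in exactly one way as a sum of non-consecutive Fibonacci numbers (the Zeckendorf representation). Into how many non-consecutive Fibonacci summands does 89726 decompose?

take 75025 (≤ 89726); 89726 − 75025 = 14701
take 10946 (≤ 14701); 14701 − 10946 = 3755
take 2584 (≤ 3755); 3755 − 2584 = 1171
take 987 (≤ 1171); 1171 − 987 = 184
take 144 (≤ 184); 184 − 144 = 40
take 34 (≤ 40); 40 − 34 = 6
take 5 (≤ 6); 6 − 5 = 1
take 1 (≤ 1); 1 − 1 = 0
89726 = 75025 + 10946 + 2584 + 987 + 144 + 34 + 5 + 1, which has 8 terms.

8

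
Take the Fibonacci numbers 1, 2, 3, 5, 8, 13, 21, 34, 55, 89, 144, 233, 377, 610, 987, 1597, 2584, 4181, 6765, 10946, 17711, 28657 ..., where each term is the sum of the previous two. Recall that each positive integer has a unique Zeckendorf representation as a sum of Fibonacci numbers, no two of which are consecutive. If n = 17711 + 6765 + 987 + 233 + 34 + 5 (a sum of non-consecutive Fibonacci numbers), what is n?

17711 + 6765 + 987 + 233 + 34 + 5 = 25735.

25735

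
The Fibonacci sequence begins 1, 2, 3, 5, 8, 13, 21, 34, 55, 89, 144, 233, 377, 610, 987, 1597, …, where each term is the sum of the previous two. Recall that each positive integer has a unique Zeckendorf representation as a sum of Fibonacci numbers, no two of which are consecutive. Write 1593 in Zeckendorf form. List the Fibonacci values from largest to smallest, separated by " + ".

1593 − 987 = 606
606 − 377 = 229
229 − 144 = 85
85 − 55 = 30
30 − 21 = 9
9 − 8 = 1
1 − 1 = 0
So 1593 = 987 + 377 + 144 + 55 + 21 + 8 + 1, with no two terms consecutive in the sequence.

987 + 377 + 144 + 55 + 21 + 8 + 1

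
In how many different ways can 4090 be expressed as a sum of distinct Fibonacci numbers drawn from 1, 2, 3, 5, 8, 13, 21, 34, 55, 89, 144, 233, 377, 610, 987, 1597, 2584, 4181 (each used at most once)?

20

4090 = 2584+987+377+89+34+13+5+1 = 2584+987+377+89+34+13+3+2+1 = 2584+987+233+144+89+34+13+5+1 = 2584+987+377+89+34+8+5+3+2+1 = … (16 more), for 20 in all.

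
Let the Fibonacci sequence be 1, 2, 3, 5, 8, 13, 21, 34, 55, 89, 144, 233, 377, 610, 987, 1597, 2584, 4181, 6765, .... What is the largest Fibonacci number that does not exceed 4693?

4181 ≤ 4693 < 6765, so the largest Fibonacci number not exceeding 4693 is 4181.

4181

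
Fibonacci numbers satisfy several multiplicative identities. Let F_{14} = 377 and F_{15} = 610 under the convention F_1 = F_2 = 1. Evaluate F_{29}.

514229

By F_{2k+1} = F_k² + F_{k+1}²: F_{29} = 377² + 610² = 142129 + 372100 = 514229.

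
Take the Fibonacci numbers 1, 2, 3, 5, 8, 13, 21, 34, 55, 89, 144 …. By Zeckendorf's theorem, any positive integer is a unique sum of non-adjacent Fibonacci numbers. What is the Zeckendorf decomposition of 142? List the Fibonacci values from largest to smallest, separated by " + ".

89 + 34 + 13 + 5 + 1

142: greatest Fibonacci not exceeding it is 89, leaving 53
53: greatest Fibonacci not exceeding it is 34, leaving 19
19: greatest Fibonacci not exceeding it is 13, leaving 6
6: greatest Fibonacci not exceeding it is 5, leaving 1
1: greatest Fibonacci not exceeding it is 1, leaving 0
So 142 = 89 + 34 + 13 + 5 + 1, with no two terms consecutive in the sequence.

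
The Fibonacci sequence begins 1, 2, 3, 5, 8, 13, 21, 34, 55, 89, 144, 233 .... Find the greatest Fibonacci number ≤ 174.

144

144 ≤ 174 < 233, so the largest Fibonacci number not exceeding 174 is 144.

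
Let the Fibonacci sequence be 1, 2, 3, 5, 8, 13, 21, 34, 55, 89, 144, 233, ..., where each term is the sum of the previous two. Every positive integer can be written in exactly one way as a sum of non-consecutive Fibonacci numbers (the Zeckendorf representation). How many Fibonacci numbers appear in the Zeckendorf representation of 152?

2

subtract 144 from 152: 8 remains
subtract 8 from 8: 0 remains
152 = 144 + 8, which has 2 terms.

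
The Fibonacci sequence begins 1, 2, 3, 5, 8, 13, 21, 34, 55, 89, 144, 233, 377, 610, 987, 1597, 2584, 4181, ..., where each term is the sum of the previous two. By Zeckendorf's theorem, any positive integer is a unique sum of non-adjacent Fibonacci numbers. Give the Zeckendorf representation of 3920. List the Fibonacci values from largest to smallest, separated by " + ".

2584 + 987 + 233 + 89 + 21 + 5 + 1

Greedily peel off the largest Fibonacci term at each step:
2584 ≤ 3920 < 4181, so take 2584; remainder 1336
987 ≤ 1336 < 1597, so take 987; remainder 349
233 ≤ 349 < 377, so take 233; remainder 116
89 ≤ 116 < 144, so take 89; remainder 27
21 ≤ 27 < 34, so take 21; remainder 6
5 ≤ 6 < 8, so take 5; remainder 1
1 ≤ 1 < 2, so take 1; remainder 0
So 3920 = 2584 + 987 + 233 + 89 + 21 + 5 + 1, with no two terms consecutive in the sequence.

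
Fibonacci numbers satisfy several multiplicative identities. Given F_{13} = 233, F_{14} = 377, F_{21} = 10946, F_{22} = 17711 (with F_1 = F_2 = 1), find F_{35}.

By the addition formula F_{m+n} = F_m F_{n+1} + F_{m−1} F_n with m=22, n=13: F_{35} = 17711·377 + 10946·233 = 6677047 + 2550418 = 9227465.

9227465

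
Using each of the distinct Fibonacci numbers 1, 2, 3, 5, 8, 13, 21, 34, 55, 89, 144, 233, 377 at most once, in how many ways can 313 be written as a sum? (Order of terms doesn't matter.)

6

Starting from the Zeckendorf form and repeatedly splitting a term F_k into F_{k−1} + F_{k−2} (when neither is already used) reaches every representation.
313 = 233+55+21+3+1 = 233+55+13+8+3+1 = 144+89+55+21+3+1 = … (3 more), for 6 in all.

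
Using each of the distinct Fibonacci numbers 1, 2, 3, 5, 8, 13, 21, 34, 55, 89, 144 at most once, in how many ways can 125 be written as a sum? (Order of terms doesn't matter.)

5

125 = 89+34+2 = 89+21+13+2 = 89+21+8+5+2 = … (2 more), for 5 in all.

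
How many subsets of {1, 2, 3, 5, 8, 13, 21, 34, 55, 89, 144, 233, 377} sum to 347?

Starting from the Zeckendorf form and repeatedly splitting a term F_k into F_{k−1} + F_{k−2} (when neither is already used) reaches every representation.
347 = 233+89+21+3+1 = 233+89+13+8+3+1 = 233+55+34+21+3+1 = 233+55+34+13+8+3+1 = … (2 more), for 6 in all.

6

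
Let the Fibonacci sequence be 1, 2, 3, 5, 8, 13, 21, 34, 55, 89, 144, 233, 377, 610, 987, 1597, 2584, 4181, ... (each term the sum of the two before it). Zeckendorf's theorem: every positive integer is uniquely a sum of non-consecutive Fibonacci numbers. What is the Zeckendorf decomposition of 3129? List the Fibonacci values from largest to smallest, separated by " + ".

2584 + 377 + 144 + 21 + 3

2584 ≤ 3129 < 4181, so take 2584; remainder 545
377 ≤ 545 < 610, so take 377; remainder 168
144 ≤ 168 < 233, so take 144; remainder 24
21 ≤ 24 < 34, so take 21; remainder 3
3 ≤ 3 < 5, so take 3; remainder 0
So 3129 = 2584 + 377 + 144 + 21 + 3, with no two terms consecutive in the sequence.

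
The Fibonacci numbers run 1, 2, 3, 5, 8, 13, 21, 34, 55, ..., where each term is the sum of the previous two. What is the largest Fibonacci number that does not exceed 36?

34 ≤ 36 < 55, so the largest Fibonacci number not exceeding 36 is 34.

34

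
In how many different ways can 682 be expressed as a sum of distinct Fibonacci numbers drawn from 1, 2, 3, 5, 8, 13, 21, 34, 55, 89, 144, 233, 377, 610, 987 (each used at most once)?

682 = 610+55+13+3+1 = 610+55+8+5+3+1 = 610+34+21+13+3+1 = … (9 more), for 12 in all.

12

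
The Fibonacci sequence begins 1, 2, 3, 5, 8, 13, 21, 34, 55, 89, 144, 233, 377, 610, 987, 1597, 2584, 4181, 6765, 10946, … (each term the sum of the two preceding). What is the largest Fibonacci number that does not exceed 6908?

6765

6765 ≤ 6908 < 10946, so the largest Fibonacci number not exceeding 6908 is 6765.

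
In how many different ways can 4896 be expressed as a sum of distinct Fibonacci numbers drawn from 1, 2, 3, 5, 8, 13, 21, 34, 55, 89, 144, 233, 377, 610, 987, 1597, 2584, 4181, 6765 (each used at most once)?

68

Starting from the Zeckendorf form and repeatedly splitting a term F_k into F_{k−1} + F_{k−2} (when neither is already used) reaches every representation.
4896 = 4181+610+89+13+3 = 4181+610+89+13+2+1 = 4181+610+89+8+5+3 = 4181+610+55+34+13+3 = 4181+377+233+89+13+3 = … (63 more), for 68 in all.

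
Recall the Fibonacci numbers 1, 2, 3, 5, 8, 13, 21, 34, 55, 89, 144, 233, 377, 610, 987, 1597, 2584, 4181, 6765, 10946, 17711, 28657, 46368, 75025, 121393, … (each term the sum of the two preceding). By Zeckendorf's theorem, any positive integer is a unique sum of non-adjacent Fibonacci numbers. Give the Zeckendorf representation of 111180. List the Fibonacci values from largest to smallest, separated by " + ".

75025 + 28657 + 6765 + 610 + 89 + 34

subtract 75025 from 111180: 36155 remains
subtract 28657 from 36155: 7498 remains
subtract 6765 from 7498: 733 remains
subtract 610 from 733: 123 remains
subtract 89 from 123: 34 remains
subtract 34 from 34: 0 remains
So 111180 = 75025 + 28657 + 6765 + 610 + 89 + 34, with no two terms consecutive in the sequence.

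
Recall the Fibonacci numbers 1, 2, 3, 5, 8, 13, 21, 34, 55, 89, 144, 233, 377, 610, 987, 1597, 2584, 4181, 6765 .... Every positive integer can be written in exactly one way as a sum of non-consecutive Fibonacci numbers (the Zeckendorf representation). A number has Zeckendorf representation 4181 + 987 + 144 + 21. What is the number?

4181 + 987 + 144 + 21 = 5333.

5333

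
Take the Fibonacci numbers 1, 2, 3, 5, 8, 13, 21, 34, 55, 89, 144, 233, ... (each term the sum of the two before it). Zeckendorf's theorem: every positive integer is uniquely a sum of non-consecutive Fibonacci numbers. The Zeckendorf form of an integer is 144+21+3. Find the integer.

168

144+21+3 = 168.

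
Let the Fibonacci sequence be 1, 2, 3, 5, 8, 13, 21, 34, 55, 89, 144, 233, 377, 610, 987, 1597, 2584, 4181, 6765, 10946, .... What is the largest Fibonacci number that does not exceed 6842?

6765

6765 ≤ 6842 < 10946, so the largest Fibonacci number not exceeding 6842 is 6765.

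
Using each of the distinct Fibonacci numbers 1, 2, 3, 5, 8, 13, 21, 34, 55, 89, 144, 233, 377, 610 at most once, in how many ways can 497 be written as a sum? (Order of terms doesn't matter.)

Starting from the Zeckendorf form and repeatedly splitting a term F_k into F_{k−1} + F_{k−2} (when neither is already used) reaches every representation.
497 = 377+89+21+8+2 = 377+89+21+5+3+2 = 377+55+34+21+8+2 = … (9 more), for 12 in all.

12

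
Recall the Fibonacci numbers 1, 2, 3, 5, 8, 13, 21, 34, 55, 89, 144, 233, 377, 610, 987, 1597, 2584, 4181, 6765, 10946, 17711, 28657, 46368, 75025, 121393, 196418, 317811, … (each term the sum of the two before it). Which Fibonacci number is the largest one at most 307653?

196418 ≤ 307653 < 317811, so the largest Fibonacci number not exceeding 307653 is 196418.

196418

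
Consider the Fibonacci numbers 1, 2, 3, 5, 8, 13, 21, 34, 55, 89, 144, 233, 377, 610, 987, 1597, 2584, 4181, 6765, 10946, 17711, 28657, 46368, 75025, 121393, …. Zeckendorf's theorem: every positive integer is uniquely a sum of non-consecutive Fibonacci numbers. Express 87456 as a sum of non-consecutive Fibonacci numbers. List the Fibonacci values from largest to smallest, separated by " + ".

largest Fibonacci ≤ 87456 is 75025; 87456 − 75025 = 12431
largest Fibonacci ≤ 12431 is 10946; 12431 − 10946 = 1485
largest Fibonacci ≤ 1485 is 987; 1485 − 987 = 498
largest Fibonacci ≤ 498 is 377; 498 − 377 = 121
largest Fibonacci ≤ 121 is 89; 121 − 89 = 32
largest Fibonacci ≤ 32 is 21; 32 − 21 = 11
largest Fibonacci ≤ 11 is 8; 11 − 8 = 3
largest Fibonacci ≤ 3 is 3; 3 − 3 = 0
So 87456 = 75025 + 10946 + 987 + 377 + 89 + 21 + 8 + 3, with no two terms consecutive in the sequence.

75025 + 10946 + 987 + 377 + 89 + 21 + 8 + 3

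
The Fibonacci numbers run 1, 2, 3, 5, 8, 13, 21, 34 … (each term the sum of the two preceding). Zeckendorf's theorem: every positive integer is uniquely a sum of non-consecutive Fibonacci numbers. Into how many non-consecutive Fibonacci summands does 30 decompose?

3

take 21 (≤ 30); 30 − 21 = 9
take 8 (≤ 9); 9 − 8 = 1
take 1 (≤ 1); 1 − 1 = 0
30 = 21 + 8 + 1, which has 3 terms.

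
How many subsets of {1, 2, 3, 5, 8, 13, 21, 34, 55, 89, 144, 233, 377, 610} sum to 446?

Starting from the Zeckendorf form and repeatedly splitting a term F_k into F_{k−1} + F_{k−2} (when neither is already used) reaches every representation.
446 = 377+55+13+1 = 377+55+8+5+1 = 377+34+21+13+1 = 233+144+55+13+1 = 377+55+8+3+2+1 = … (10 more), for 15 in all.

15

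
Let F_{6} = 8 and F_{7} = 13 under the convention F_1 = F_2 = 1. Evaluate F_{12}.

144

By the doubling identity F_{2k} = F_k(2F_{k+1} − F_k): F_{12} = 8·(2·13 − 8) = 8·18 = 144.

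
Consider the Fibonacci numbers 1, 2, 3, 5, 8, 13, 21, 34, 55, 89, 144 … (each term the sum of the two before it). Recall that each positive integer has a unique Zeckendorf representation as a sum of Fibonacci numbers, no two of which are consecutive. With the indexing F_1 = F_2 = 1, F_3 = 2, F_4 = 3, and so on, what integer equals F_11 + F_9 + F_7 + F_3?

F_11 + F_9 + F_7 + F_3 = 89 + 34 + 13 + 2 = 138.

138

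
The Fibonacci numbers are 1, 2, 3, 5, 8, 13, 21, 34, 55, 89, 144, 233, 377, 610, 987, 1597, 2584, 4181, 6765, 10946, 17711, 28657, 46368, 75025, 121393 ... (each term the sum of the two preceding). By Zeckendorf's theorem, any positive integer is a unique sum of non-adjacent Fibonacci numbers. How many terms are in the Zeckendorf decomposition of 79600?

take 75025 (≤ 79600); 79600 − 75025 = 4575
take 4181 (≤ 4575); 4575 − 4181 = 394
take 377 (≤ 394); 394 − 377 = 17
take 13 (≤ 17); 17 − 13 = 4
take 3 (≤ 4); 4 − 3 = 1
take 1 (≤ 1); 1 − 1 = 0
79600 = 75025 + 4181 + 377 + 13 + 3 + 1, which has 6 terms.

6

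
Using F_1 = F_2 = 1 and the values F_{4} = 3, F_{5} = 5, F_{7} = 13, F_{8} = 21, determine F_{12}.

144

By the addition formula F_{m+n} = F_m F_{n+1} + F_{m−1} F_n with m=5, n=7: F_{12} = 5·21 + 3·13 = 105 + 39 = 144.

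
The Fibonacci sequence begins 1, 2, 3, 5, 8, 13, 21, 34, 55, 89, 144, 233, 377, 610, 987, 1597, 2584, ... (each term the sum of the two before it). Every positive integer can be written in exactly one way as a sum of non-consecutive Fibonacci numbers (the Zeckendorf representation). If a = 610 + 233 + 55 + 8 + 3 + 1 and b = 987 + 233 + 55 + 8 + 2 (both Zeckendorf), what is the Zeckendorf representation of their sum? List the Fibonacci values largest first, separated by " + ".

1597 + 377 + 144 + 55 + 21 + 1

The two numbers are 910 and 1285, so their sum is 2195.
Greedily peel off the largest Fibonacci term at each step:
2195 − 1597 = 598
598 − 377 = 221
221 − 144 = 77
77 − 55 = 22
22 − 21 = 1
1 − 1 = 0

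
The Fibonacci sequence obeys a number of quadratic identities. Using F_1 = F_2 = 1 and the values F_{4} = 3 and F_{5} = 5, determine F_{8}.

21

By the doubling identity F_{2k} = F_k(2F_{k+1} − F_k): F_{8} = 3·(2·5 − 3) = 3·7 = 21.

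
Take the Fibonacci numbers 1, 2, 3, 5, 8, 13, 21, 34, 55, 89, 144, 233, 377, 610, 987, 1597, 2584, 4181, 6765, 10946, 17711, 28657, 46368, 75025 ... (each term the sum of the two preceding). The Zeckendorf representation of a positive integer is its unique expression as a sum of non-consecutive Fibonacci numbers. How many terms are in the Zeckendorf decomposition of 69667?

46368 ≤ 69667 < 75025, so take 46368; remainder 23299
17711 ≤ 23299 < 28657, so take 17711; remainder 5588
4181 ≤ 5588 < 6765, so take 4181; remainder 1407
987 ≤ 1407 < 1597, so take 987; remainder 420
377 ≤ 420 < 610, so take 377; remainder 43
34 ≤ 43 < 55, so take 34; remainder 9
8 ≤ 9 < 13, so take 8; remainder 1
1 ≤ 1 < 2, so take 1; remainder 0
69667 = 46368 + 17711 + 4181 + 987 + 377 + 34 + 8 + 1, which has 8 terms.

8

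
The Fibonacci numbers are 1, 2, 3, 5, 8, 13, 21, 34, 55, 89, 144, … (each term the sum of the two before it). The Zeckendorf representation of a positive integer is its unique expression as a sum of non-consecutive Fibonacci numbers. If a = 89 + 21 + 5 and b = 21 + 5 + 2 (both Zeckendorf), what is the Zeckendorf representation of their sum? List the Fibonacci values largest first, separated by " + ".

89 + 34 + 13 + 5 + 2

The two numbers are 115 and 28, so their sum is 143.
take 89 (≤ 143); 143 − 89 = 54
take 34 (≤ 54); 54 − 34 = 20
take 13 (≤ 20); 20 − 13 = 7
take 5 (≤ 7); 7 − 5 = 2
take 2 (≤ 2); 2 − 2 = 0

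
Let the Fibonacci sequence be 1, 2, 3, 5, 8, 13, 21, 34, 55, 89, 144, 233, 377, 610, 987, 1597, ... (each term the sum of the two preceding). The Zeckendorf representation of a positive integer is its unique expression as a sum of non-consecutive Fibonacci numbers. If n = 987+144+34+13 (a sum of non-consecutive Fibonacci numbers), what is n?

1178

987+144+34+13 = 1178.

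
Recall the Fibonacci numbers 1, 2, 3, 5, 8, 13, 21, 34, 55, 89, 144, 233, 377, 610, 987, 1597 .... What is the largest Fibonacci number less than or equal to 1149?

987 ≤ 1149 < 1597, so the largest Fibonacci number not exceeding 1149 is 987.

987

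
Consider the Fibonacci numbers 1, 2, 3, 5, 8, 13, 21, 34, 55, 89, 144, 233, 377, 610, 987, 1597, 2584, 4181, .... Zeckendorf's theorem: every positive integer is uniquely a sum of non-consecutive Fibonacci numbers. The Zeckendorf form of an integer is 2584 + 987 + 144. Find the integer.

3715

2584 + 987 + 144 = 3715.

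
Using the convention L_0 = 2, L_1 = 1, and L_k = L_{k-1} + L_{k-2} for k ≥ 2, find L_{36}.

Iterating the recurrence up to L_{28} = 710647 and L_{27} = 439204:
L_{29} = L_{28} + L_{27} = 710647 + 439204 = 1149851
L_{30} = L_{29} + L_{28} = 1149851 + 710647 = 1860498
L_{31} = L_{30} + L_{29} = 1860498 + 1149851 = 3010349
L_{32} = L_{31} + L_{30} = 3010349 + 1860498 = 4870847
L_{33} = L_{32} + L_{31} = 4870847 + 3010349 = 7881196
L_{34} = L_{33} + L_{32} = 7881196 + 4870847 = 12752043
L_{35} = L_{34} + L_{33} = 12752043 + 7881196 = 20633239
L_{36} = L_{35} + L_{34} = 20633239 + 12752043 = 33385282

33385282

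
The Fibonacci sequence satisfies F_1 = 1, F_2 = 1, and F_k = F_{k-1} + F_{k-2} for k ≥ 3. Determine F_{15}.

610

Iterating the recurrence up to F_{11} = 89 and F_{10} = 55:
F_{12} = F_{11} + F_{10} = 89 + 55 = 144
F_{13} = F_{12} + F_{11} = 144 + 89 = 233
F_{14} = F_{13} + F_{12} = 233 + 144 = 377
F_{15} = F_{14} + F_{13} = 377 + 233 = 610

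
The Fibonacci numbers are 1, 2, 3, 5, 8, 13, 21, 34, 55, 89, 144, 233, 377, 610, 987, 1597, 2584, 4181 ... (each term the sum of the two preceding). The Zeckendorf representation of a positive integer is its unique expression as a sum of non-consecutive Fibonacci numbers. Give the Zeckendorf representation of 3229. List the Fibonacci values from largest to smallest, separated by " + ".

2584 + 610 + 34 + 1

subtract 2584 from 3229: 645 remains
subtract 610 from 645: 35 remains
subtract 34 from 35: 1 remains
subtract 1 from 1: 0 remains
So 3229 = 2584 + 610 + 34 + 1, with no two terms consecutive in the sequence.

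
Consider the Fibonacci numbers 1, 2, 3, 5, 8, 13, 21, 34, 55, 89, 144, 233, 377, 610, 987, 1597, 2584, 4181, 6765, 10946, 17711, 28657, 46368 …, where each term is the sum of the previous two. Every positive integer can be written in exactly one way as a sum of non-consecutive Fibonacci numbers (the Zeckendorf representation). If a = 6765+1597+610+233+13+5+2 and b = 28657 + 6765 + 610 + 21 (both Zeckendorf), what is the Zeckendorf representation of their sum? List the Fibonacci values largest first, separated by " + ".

The two numbers are 9225 and 36053, so their sum is 45278.
45278 − 28657 = 16621
16621 − 10946 = 5675
5675 − 4181 = 1494
1494 − 987 = 507
507 − 377 = 130
130 − 89 = 41
41 − 34 = 7
7 − 5 = 2
2 − 2 = 0

28657 + 10946 + 4181 + 987 + 377 + 89 + 34 + 5 + 2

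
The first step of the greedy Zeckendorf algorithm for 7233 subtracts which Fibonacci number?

6765

6765 ≤ 7233 < 10946, so the largest Fibonacci number not exceeding 7233 is 6765.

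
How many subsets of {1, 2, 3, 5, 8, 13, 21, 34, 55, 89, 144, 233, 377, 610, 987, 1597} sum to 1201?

14

Each representation comes from the Zeckendorf form by replacing some F_k with F_{k−1} + F_{k−2} where possible.
1201 = 987+144+55+13+2 = 987+144+55+8+5+2 = 987+144+34+21+13+2 = … (11 more), for 14 in all.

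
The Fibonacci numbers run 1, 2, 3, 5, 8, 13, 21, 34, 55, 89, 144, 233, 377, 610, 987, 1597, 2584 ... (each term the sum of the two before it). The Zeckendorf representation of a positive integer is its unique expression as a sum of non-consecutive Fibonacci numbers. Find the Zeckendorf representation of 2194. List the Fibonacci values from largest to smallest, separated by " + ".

Greedy algorithm:
subtract 1597 from 2194: 597 remains
subtract 377 from 597: 220 remains
subtract 144 from 220: 76 remains
subtract 55 from 76: 21 remains
subtract 21 from 21: 0 remains
So 2194 = 1597 + 377 + 144 + 55 + 21, with no two terms consecutive in the sequence.

1597 + 377 + 144 + 55 + 21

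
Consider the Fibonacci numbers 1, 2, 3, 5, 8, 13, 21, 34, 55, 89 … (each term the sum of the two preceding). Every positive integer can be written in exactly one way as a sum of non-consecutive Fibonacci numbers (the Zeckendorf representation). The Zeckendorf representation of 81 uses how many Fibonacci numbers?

3

Greedily peel off the largest Fibonacci term at each step:
largest Fibonacci ≤ 81 is 55; 81 − 55 = 26
largest Fibonacci ≤ 26 is 21; 26 − 21 = 5
largest Fibonacci ≤ 5 is 5; 5 − 5 = 0
81 = 55 + 21 + 5, which has 3 terms.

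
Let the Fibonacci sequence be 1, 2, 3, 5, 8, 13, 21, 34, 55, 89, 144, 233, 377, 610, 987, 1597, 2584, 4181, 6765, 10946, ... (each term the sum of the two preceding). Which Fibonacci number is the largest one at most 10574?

6765 ≤ 10574 < 10946, so the largest Fibonacci number not exceeding 10574 is 6765.

6765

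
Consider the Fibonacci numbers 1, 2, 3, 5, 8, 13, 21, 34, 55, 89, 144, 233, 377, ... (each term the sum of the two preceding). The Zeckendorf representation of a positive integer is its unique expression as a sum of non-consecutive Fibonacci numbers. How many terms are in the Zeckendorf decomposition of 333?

Greedy algorithm:
333: greatest Fibonacci not exceeding it is 233, leaving 100
100: greatest Fibonacci not exceeding it is 89, leaving 11
11: greatest Fibonacci not exceeding it is 8, leaving 3
3: greatest Fibonacci not exceeding it is 3, leaving 0
333 = 233 + 89 + 8 + 3, which has 4 terms.

4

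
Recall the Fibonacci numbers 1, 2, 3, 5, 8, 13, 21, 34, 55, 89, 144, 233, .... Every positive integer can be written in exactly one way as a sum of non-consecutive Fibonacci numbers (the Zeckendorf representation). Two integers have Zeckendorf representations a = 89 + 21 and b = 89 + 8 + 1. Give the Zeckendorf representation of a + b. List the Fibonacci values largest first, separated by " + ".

The two numbers are 110 and 98, so their sum is 208.
subtract 144 from 208: 64 remains
subtract 55 from 64: 9 remains
subtract 8 from 9: 1 remains
subtract 1 from 1: 0 remains

144 + 55 + 8 + 1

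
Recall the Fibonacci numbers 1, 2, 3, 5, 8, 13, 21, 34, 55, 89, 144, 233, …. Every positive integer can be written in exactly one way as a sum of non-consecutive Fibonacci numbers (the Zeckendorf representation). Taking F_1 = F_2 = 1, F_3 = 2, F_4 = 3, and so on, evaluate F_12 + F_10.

F_12 + F_10 = 144 + 55 = 199.

199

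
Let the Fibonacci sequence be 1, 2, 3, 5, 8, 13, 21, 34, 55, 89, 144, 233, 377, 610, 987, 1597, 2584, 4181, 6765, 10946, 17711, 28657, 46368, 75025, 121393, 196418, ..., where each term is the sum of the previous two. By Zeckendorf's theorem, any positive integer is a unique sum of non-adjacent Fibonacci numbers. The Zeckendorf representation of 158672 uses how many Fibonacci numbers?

Repeatedly subtract the largest Fibonacci number that fits:
121393 ≤ 158672 < 196418, so take 121393; remainder 37279
28657 ≤ 37279 < 46368, so take 28657; remainder 8622
6765 ≤ 8622 < 10946, so take 6765; remainder 1857
1597 ≤ 1857 < 2584, so take 1597; remainder 260
233 ≤ 260 < 377, so take 233; remainder 27
21 ≤ 27 < 34, so take 21; remainder 6
5 ≤ 6 < 8, so take 5; remainder 1
1 ≤ 1 < 2, so take 1; remainder 0
158672 = 121393 + 28657 + 6765 + 1597 + 233 + 21 + 5 + 1, which has 8 terms.

8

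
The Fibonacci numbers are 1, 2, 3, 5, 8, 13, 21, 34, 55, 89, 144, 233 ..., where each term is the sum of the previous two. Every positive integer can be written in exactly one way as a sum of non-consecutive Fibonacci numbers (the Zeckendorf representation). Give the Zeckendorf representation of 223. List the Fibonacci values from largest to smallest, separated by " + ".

Repeatedly subtract the largest Fibonacci number that fits:
144 ≤ 223 < 233, so take 144; remainder 79
55 ≤ 79 < 89, so take 55; remainder 24
21 ≤ 24 < 34, so take 21; remainder 3
3 ≤ 3 < 5, so take 3; remainder 0
So 223 = 144 + 55 + 21 + 3, with no two terms consecutive in the sequence.

144 + 55 + 21 + 3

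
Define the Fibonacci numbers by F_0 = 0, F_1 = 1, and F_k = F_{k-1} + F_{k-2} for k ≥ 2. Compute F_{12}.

Iterating the recurrence up to F_{5} = 5 and F_{4} = 3:
F_{6} = F_{5} + F_{4} = 5 + 3 = 8
F_{7} = F_{6} + F_{5} = 8 + 5 = 13
F_{8} = F_{7} + F_{6} = 13 + 8 = 21
F_{9} = F_{8} + F_{7} = 21 + 13 = 34
F_{10} = F_{9} + F_{8} = 34 + 21 = 55
F_{11} = F_{10} + F_{9} = 55 + 34 = 89
F_{12} = F_{11} + F_{10} = 89 + 55 = 144

144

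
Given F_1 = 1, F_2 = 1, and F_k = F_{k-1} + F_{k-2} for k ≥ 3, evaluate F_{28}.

317811

Iterating the recurrence up to F_{20} = 6765 and F_{19} = 4181:
F_{21} = F_{20} + F_{19} = 6765 + 4181 = 10946
F_{22} = F_{21} + F_{20} = 10946 + 6765 = 17711
F_{23} = F_{22} + F_{21} = 17711 + 10946 = 28657
F_{24} = F_{23} + F_{22} = 28657 + 17711 = 46368
F_{25} = F_{24} + F_{23} = 46368 + 28657 = 75025
F_{26} = F_{25} + F_{24} = 75025 + 46368 = 121393
F_{27} = F_{26} + F_{25} = 121393 + 75025 = 196418
F_{28} = F_{27} + F_{26} = 196418 + 121393 = 317811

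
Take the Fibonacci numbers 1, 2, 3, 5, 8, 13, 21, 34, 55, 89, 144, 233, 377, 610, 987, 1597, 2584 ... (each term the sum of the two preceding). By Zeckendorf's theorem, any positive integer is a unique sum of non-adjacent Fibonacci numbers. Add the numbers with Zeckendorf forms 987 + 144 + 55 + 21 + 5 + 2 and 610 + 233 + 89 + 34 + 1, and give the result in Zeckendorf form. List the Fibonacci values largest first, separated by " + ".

1597 + 377 + 144 + 55 + 8

The two numbers are 1214 and 967, so their sum is 2181.
largest Fibonacci ≤ 2181 is 1597; 2181 − 1597 = 584
largest Fibonacci ≤ 584 is 377; 584 − 377 = 207
largest Fibonacci ≤ 207 is 144; 207 − 144 = 63
largest Fibonacci ≤ 63 is 55; 63 − 55 = 8
largest Fibonacci ≤ 8 is 8; 8 − 8 = 0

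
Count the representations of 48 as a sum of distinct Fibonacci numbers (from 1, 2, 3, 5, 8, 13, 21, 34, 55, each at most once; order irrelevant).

48 = 34+13+1 = 34+8+5+1 = 34+8+3+2+1 = 21+13+8+5+1 = 21+13+8+3+2+1 — 5 representations.

5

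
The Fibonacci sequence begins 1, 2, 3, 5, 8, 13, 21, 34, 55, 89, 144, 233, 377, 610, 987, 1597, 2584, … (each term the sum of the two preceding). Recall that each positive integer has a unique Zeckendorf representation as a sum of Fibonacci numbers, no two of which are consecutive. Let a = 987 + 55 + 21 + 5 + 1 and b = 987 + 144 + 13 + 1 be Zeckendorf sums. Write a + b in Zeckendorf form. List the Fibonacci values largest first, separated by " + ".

The two numbers are 1069 and 1145, so their sum is 2214.
2214: greatest Fibonacci not exceeding it is 1597, leaving 617
617: greatest Fibonacci not exceeding it is 610, leaving 7
7: greatest Fibonacci not exceeding it is 5, leaving 2
2: greatest Fibonacci not exceeding it is 2, leaving 0

1597 + 610 + 5 + 2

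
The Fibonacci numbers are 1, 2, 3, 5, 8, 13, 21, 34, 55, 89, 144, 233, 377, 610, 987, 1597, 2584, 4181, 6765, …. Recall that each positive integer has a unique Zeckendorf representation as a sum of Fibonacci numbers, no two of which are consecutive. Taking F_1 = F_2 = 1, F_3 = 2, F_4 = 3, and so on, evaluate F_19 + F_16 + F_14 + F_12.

5689

F_19 + F_16 + F_14 + F_12 = 4181 + 987 + 377 + 144 = 5689.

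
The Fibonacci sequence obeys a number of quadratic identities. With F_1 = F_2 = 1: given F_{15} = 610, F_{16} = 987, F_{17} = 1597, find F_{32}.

By the addition formula F_{m+n} = F_m F_{n+1} + F_{m−1} F_n with m=16, n=16: F_{32} = 987·1597 + 610·987 = 1576239 + 602070 = 2178309.

2178309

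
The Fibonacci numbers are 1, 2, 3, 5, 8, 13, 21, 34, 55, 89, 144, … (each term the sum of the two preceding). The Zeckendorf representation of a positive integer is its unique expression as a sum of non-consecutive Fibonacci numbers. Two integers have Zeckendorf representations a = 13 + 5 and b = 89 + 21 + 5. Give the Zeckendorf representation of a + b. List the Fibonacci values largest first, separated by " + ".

The two numbers are 18 and 115, so their sum is 133.
Greedy algorithm:
subtract 89 from 133: 44 remains
subtract 34 from 44: 10 remains
subtract 8 from 10: 2 remains
subtract 2 from 2: 0 remains

89 + 34 + 8 + 2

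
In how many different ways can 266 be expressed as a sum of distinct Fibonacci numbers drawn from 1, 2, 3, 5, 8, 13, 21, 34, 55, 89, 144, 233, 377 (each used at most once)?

Each representation comes from the Zeckendorf form by replacing some F_k with F_{k−1} + F_{k−2} where possible.
266 = 233+21+8+3+1 = 144+89+21+8+3+1 = 144+55+34+21+8+3+1 — 3 representations.

3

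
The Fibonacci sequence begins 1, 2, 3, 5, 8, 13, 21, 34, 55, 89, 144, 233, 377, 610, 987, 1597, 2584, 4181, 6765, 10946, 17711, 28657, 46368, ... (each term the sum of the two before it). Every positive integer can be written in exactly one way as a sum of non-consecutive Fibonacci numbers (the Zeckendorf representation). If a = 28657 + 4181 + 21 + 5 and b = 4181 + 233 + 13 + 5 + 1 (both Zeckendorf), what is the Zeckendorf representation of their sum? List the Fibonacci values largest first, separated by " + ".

28657 + 6765 + 1597 + 233 + 34 + 8 + 3

The two numbers are 32864 and 4433, so their sum is 37297.
37297 − 28657 = 8640
8640 − 6765 = 1875
1875 − 1597 = 278
278 − 233 = 45
45 − 34 = 11
11 − 8 = 3
3 − 3 = 0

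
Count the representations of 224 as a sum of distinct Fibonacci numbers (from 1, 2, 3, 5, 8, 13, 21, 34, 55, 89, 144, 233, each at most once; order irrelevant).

4

224 = 144+55+21+3+1 = 144+55+13+8+3+1 = 144+34+21+13+8+3+1 = … (1 more), for 4 in all.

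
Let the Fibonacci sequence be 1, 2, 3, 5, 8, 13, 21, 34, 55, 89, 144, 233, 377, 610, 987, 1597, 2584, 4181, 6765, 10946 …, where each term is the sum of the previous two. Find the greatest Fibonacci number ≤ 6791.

6765

6765 ≤ 6791 < 10946, so the largest Fibonacci number not exceeding 6791 is 6765.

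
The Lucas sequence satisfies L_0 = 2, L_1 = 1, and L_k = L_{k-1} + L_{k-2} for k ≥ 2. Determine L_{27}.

439204

Iterating the recurrence up to L_{22} = 39603 and L_{21} = 24476:
L_{23} = L_{22} + L_{21} = 39603 + 24476 = 64079
L_{24} = L_{23} + L_{22} = 64079 + 39603 = 103682
L_{25} = L_{24} + L_{23} = 103682 + 64079 = 167761
L_{26} = L_{25} + L_{24} = 167761 + 103682 = 271443
L_{27} = L_{26} + L_{25} = 271443 + 167761 = 439204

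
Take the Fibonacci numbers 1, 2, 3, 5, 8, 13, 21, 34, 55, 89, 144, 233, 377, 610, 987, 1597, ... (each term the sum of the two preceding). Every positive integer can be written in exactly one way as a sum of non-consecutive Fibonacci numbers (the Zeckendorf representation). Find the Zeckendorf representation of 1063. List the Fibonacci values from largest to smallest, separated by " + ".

Greedy algorithm:
987 ≤ 1063 < 1597, so take 987; remainder 76
55 ≤ 76 < 89, so take 55; remainder 21
21 ≤ 21 < 34, so take 21; remainder 0
So 1063 = 987 + 55 + 21, with no two terms consecutive in the sequence.

987 + 55 + 21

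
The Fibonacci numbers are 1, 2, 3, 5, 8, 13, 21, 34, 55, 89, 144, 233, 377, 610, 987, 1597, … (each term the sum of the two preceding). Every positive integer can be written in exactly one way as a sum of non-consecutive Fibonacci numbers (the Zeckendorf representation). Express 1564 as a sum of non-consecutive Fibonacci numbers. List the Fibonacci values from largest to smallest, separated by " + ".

987 ≤ 1564 < 1597, so take 987; remainder 577
377 ≤ 577 < 610, so take 377; remainder 200
144 ≤ 200 < 233, so take 144; remainder 56
55 ≤ 56 < 89, so take 55; remainder 1
1 ≤ 1 < 2, so take 1; remainder 0
So 1564 = 987 + 377 + 144 + 55 + 1, with no two terms consecutive in the sequence.

987 + 377 + 144 + 55 + 1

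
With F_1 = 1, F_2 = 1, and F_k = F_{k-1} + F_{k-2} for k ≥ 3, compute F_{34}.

Iterating the recurrence up to F_{28} = 317811 and F_{27} = 196418:
F_{29} = F_{28} + F_{27} = 317811 + 196418 = 514229
F_{30} = F_{29} + F_{28} = 514229 + 317811 = 832040
F_{31} = F_{30} + F_{29} = 832040 + 514229 = 1346269
F_{32} = F_{31} + F_{30} = 1346269 + 832040 = 2178309
F_{33} = F_{32} + F_{31} = 2178309 + 1346269 = 3524578
F_{34} = F_{33} + F_{32} = 3524578 + 2178309 = 5702887

5702887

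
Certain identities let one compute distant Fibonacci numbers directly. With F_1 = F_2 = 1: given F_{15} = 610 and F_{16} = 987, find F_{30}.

832040

By the doubling identity F_{2k} = F_k(2F_{k+1} − F_k): F_{30} = 610·(2·987 − 610) = 610·1364 = 832040.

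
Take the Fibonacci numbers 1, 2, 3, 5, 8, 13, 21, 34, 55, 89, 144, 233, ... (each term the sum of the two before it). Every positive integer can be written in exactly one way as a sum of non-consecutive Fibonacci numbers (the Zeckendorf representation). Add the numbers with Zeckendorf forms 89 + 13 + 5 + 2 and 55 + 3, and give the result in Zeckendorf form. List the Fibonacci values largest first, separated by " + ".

144 + 21 + 2

The two numbers are 109 and 58, so their sum is 167.
largest Fibonacci ≤ 167 is 144; 167 − 144 = 23
largest Fibonacci ≤ 23 is 21; 23 − 21 = 2
largest Fibonacci ≤ 2 is 2; 2 − 2 = 0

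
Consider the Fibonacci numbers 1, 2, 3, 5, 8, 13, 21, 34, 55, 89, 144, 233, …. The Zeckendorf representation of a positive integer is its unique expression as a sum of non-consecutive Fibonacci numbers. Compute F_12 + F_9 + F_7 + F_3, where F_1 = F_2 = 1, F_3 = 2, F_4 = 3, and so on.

F_12 + F_9 + F_7 + F_3 = 144 + 34 + 13 + 2 = 193.

193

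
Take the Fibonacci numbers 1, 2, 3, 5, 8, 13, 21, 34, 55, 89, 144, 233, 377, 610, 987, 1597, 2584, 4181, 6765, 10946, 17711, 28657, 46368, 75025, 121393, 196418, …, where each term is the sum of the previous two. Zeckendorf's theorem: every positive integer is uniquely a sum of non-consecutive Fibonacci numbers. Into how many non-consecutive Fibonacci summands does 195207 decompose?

8

Greedily peel off the largest Fibonacci term at each step:
take 121393 (≤ 195207); 195207 − 121393 = 73814
take 46368 (≤ 73814); 73814 − 46368 = 27446
take 17711 (≤ 27446); 27446 − 17711 = 9735
take 6765 (≤ 9735); 9735 − 6765 = 2970
take 2584 (≤ 2970); 2970 − 2584 = 386
take 377 (≤ 386); 386 − 377 = 9
take 8 (≤ 9); 9 − 8 = 1
take 1 (≤ 1); 1 − 1 = 0
195207 = 121393 + 46368 + 17711 + 6765 + 2584 + 377 + 8 + 1, which has 8 terms.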